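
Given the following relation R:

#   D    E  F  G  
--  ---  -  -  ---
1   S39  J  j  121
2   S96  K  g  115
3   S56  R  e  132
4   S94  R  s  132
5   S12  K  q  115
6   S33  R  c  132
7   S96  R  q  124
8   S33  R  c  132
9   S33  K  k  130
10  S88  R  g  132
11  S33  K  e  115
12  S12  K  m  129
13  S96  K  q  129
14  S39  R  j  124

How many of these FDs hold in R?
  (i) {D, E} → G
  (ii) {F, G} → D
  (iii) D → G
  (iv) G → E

2

(i) {D, E} → G: (D=S96, E=K): rows 2, 13 → G takes values {115, 129} — violation; (D=S12, E=K): rows 5, 12 → G takes values {115, 129} — violation; (D=S33, E=K): rows 9, 11 → G takes values {130, 115} — violation — fails.
(ii) {F, G} → D: every LHS value maps to a single RHS value — holds.
(iii) D → G: D=S39: rows 1, 14 → G takes values {121, 124} — violation; D=S96: rows 2, 7, 13 → G takes values {115, 124, 129} — violation; D=S12: rows 5, 12 → G takes values {115, 129} — violation; D=S33: rows 6, 8, 9, 11 → G takes values {132, 130, 115} — violation — fails.
(iv) G → E: every LHS value maps to a single RHS value — holds.
2 of the 4 dependencies hold.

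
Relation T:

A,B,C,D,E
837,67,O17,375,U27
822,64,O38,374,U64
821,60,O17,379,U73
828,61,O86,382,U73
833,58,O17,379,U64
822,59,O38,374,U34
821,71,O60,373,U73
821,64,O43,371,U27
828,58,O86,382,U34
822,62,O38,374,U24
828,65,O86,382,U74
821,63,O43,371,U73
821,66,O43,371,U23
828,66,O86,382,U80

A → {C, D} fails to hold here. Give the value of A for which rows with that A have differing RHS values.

821

A=837: 1 row → {C,D} = (O17, 375) ✓
A=822: 3 rows → {C,D} = (O38, 374), (O38, 374), (O38, 374) ✓
A=821: 5 rows → {C,D} takes values {(O17, 379), (O60, 373), (O43, 371)} — violation
A=828: 4 rows → {C,D} = (O86, 382), (O86, 382), (O86, 382), (O86, 382) ✓
A=833: 1 row → {C,D} = (O17, 379) ✓
The only A value with inconsistent RHS is A=821.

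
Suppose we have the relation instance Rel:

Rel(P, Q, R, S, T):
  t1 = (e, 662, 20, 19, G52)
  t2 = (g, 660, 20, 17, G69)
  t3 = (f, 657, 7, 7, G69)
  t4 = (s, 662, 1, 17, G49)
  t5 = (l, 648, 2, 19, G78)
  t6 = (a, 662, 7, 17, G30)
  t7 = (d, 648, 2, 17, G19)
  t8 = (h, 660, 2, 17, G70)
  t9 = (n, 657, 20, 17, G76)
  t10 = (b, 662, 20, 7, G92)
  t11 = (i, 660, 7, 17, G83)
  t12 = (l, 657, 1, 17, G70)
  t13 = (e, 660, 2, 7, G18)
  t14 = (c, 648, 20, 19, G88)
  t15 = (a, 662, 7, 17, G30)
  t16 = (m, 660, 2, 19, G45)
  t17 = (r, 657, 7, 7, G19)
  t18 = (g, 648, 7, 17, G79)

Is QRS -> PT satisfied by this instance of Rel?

No

(Q=662, R=20, S=19): row 1 → {P,T} = (e, G52) ✓
(Q=660, R=20, S=17): row 2 → {P,T} = (g, G69) ✓
(Q=657, R=7, S=7): rows 3, 17 → {P,T} takes values {(f, G69), (r, G19)} — violation
(Q=662, R=1, S=17): row 4 → {P,T} = (s, G49) ✓
(Q=648, R=2, S=19): row 5 → {P,T} = (l, G78) ✓
(Q=662, R=7, S=17): rows 6, 15 → {P,T} = (a, G30), (a, G30) ✓
(Q=648, R=2, S=17): row 7 → {P,T} = (d, G19) ✓
(Q=660, R=2, S=17): row 8 → {P,T} = (h, G70) ✓
(Q=657, R=20, S=17): row 9 → {P,T} = (n, G76) ✓
(Q=662, R=20, S=7): row 10 → {P,T} = (b, G92) ✓
(Q=660, R=7, S=17): row 11 → {P,T} = (i, G83) ✓
(Q=657, R=1, S=17): row 12 → {P,T} = (l, G70) ✓
(Q=660, R=2, S=7): row 13 → {P,T} = (e, G18) ✓
(Q=648, R=20, S=19): row 14 → {P,T} = (c, G88) ✓
(Q=660, R=2, S=19): row 16 → {P,T} = (m, G45) ✓
(Q=648, R=7, S=17): row 18 → {P,T} = (g, G79) ✓
Two rows agree on QRS but differ on PT, so QRS -> PT does not hold.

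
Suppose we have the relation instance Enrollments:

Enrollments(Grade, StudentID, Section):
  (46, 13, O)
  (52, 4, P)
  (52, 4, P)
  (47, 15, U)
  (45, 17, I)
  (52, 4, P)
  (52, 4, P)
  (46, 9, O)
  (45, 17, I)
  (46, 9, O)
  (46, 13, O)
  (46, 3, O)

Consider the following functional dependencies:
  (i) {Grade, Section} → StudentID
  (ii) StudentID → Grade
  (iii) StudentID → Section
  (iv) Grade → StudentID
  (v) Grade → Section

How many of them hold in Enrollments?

3

(i) {Grade, Section} → StudentID: (Grade=46, Section=O): 5 rows → StudentID takes values {13, 9, 3} — violation — fails.
(ii) StudentID → Grade: every LHS value maps to a single RHS value — holds.
(iii) StudentID → Section: every LHS value maps to a single RHS value — holds.
(iv) Grade → StudentID: Grade=46: 5 rows → StudentID takes values {13, 9, 3} — violation — fails.
(v) Grade → Section: every LHS value maps to a single RHS value — holds.
3 of the 5 dependencies hold.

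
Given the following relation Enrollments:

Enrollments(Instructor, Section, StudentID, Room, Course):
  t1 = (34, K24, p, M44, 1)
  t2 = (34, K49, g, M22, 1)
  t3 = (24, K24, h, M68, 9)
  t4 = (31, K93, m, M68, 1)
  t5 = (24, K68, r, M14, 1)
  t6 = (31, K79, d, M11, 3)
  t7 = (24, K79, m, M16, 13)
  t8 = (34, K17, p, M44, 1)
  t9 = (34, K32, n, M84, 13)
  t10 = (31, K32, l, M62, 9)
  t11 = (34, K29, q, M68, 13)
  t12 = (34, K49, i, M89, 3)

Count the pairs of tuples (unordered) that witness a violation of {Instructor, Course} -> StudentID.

(Instructor=34, Course=1): violating pairs (1,2), (2,8) — 2 pairs.
(Instructor=34, Course=13): violating pairs (9,11) — 1 pair.

3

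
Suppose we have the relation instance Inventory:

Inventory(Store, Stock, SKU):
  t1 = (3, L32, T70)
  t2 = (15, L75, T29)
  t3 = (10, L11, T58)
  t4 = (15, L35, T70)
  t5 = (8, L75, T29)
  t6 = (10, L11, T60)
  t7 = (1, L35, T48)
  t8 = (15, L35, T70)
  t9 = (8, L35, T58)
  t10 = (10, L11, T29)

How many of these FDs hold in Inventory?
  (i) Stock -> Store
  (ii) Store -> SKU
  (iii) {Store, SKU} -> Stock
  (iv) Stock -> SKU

(i) Stock -> Store: Stock=L75: rows 2, 5 → Store takes values {15, 8} — violation; Stock=L35: rows 4, 7, 8, 9 → Store takes values {15, 1, 8} — violation — fails.
(ii) Store -> SKU: Store=15: rows 2, 4, 8 → SKU takes values {T29, T70} — violation; Store=10: rows 3, 6, 10 → SKU takes values {T58, T60, T29} — violation; Store=8: rows 5, 9 → SKU takes values {T29, T58} — violation — fails.
(iii) {Store, SKU} -> Stock: every LHS value maps to a single RHS value — holds.
(iv) Stock -> SKU: Stock=L11: rows 3, 6, 10 → SKU takes values {T58, T60, T29} — violation; Stock=L35: rows 4, 7, 8, 9 → SKU takes values {T70, T48, T58} — violation — fails.
1 of the 4 dependencies holds.

1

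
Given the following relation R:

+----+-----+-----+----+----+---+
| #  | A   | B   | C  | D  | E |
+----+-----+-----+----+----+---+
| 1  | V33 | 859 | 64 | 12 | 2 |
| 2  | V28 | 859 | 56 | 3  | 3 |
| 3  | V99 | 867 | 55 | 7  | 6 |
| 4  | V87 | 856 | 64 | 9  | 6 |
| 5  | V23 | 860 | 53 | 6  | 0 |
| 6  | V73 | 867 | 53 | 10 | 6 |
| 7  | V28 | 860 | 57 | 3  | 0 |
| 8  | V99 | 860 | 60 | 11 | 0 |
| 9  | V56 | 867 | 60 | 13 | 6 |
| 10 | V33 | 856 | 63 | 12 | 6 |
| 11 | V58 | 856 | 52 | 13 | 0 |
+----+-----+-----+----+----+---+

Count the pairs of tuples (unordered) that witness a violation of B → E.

3

B=859: violating pairs (1,2) — 1 pair.
B=867: all 3 rows agree on E — 0 pairs.
B=856: violating pairs (4,11), (10,11) — 2 pairs.
B=860: all 3 rows agree on E — 0 pairs.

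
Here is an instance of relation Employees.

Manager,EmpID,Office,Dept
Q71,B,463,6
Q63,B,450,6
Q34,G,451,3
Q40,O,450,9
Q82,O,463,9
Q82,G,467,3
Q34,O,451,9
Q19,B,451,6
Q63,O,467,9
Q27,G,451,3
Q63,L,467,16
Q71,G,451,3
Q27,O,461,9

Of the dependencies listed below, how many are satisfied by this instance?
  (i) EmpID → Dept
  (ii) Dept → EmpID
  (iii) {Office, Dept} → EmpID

3

(i) EmpID → Dept: every LHS value maps to a single RHS value — holds.
(ii) Dept → EmpID: every LHS value maps to a single RHS value — holds.
(iii) {Office, Dept} → EmpID: every LHS value maps to a single RHS value — holds.
3 of the 3 dependencies hold.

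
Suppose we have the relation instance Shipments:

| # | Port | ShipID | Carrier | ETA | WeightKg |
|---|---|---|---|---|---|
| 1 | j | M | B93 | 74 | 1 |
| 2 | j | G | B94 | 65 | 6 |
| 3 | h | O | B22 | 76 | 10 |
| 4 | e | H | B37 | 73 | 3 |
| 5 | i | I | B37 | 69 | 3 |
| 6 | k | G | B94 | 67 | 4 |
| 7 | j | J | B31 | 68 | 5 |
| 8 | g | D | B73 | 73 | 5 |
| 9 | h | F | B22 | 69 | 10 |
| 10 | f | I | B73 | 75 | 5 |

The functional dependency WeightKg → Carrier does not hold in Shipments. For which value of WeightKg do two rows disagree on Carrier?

WeightKg=1: row 1 → Carrier = B93 ✓
WeightKg=6: row 2 → Carrier = B94 ✓
WeightKg=10: rows 3, 9 → Carrier = B22, B22 ✓
WeightKg=3: rows 4, 5 → Carrier = B37, B37 ✓
WeightKg=4: row 6 → Carrier = B94 ✓
WeightKg=5: rows 7, 8, 10 → Carrier takes values {B31, B73} — violation
The only WeightKg value with inconsistent Carrier is WeightKg=5.

5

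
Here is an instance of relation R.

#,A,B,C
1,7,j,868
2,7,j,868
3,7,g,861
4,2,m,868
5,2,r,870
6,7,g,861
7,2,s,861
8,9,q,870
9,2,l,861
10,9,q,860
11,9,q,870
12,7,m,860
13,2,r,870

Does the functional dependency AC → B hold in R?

(A=7, C=868): rows 1, 2 → B = j, j ✓
(A=7, C=861): rows 3, 6 → B = g, g ✓
(A=2, C=868): row 4 → B = m ✓
(A=2, C=870): rows 5, 13 → B = r, r ✓
(A=2, C=861): rows 7, 9 → B takes values {s, l} — violation
(A=9, C=870): rows 8, 11 → B = q, q ✓
(A=9, C=860): row 10 → B = q ✓
(A=7, C=860): row 12 → B = m ✓
Two rows agree on AC but differ on B, so AC → B does not hold.

No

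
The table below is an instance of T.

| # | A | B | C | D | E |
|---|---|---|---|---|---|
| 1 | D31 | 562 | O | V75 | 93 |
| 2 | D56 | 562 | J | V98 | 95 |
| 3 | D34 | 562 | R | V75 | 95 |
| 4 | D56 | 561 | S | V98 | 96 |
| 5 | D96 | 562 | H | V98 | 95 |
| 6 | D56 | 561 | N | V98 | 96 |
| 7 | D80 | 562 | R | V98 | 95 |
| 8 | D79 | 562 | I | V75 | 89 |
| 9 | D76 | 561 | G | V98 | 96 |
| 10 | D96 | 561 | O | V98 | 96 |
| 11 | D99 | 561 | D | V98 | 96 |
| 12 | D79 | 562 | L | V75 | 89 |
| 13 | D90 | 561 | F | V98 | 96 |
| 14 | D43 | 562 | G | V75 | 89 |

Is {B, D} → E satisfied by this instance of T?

(B=562, D=V75): rows 1, 3, 8, 12, 14 → E takes values {93, 95, 89} — violation
(B=562, D=V98): rows 2, 5, 7 → E = 95, 95, 95 ✓
(B=561, D=V98): rows 4, 6, 9, 10, 11, 13 → E = 96, 96, 96, 96, 96, 96 ✓
Two rows agree on {B, D} but differ on E, so {B, D} → E does not hold.

No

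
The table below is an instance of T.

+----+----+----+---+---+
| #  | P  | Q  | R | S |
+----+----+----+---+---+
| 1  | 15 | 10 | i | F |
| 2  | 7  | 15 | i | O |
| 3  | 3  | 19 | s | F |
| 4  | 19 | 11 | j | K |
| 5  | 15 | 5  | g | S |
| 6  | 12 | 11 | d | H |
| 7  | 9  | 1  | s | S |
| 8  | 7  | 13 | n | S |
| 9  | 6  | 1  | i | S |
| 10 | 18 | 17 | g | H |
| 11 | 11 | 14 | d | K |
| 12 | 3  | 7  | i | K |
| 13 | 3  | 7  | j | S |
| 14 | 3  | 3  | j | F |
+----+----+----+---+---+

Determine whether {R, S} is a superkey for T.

All 14 rows have distinct {R, S} values, so {R, S} → (all attributes) holds and {R, S} is a superkey.

Yes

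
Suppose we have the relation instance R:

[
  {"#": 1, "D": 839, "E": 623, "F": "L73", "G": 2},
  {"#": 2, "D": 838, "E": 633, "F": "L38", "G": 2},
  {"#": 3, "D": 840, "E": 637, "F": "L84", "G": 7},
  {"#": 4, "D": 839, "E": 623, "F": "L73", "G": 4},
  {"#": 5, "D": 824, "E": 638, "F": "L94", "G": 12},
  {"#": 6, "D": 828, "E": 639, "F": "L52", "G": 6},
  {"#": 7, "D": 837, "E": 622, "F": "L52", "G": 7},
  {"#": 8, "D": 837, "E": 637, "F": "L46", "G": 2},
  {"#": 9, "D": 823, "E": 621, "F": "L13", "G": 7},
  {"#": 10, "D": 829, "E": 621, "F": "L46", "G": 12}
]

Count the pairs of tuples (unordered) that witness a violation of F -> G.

3

F=L73: violating pairs (1,4) — 1 pair.
F=L52: violating pairs (6,7) — 1 pair.
F=L46: violating pairs (8,10) — 1 pair.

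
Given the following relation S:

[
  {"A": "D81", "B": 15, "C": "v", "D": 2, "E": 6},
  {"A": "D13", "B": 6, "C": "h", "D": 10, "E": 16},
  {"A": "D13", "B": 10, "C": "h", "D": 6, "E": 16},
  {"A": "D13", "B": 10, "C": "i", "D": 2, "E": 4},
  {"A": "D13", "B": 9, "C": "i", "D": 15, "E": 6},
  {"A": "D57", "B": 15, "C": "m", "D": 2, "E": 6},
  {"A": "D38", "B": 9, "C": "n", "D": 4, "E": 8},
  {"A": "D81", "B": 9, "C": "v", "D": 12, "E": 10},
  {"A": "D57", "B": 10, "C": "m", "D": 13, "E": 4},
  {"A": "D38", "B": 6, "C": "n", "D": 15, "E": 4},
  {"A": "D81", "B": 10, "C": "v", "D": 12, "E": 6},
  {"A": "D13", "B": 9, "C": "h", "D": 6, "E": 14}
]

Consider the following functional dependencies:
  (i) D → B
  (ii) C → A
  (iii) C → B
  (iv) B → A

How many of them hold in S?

(i) D → B: D=2: 3 rows → B takes values {15, 10} — violation; D=6: 2 rows → B takes values {10, 9} — violation; D=15: 2 rows → B takes values {9, 6} — violation; D=12: 2 rows → B takes values {9, 10} — violation — fails.
(ii) C → A: every LHS value maps to a single RHS value — holds.
(iii) C → B: C=v: 3 rows → B takes values {15, 9, 10} — violation; C=h: 3 rows → B takes values {6, 10, 9} — violation; C=i: 2 rows → B takes values {10, 9} — violation; C=m: 2 rows → B takes values {15, 10} — violation; C=n: 2 rows → B takes values {9, 6} — violation — fails.
(iv) B → A: B=15: 2 rows → A takes values {D81, D57} — violation; B=6: 2 rows → A takes values {D13, D38} — violation; B=10: 4 rows → A takes values {D13, D57, D81} — violation; B=9: 4 rows → A takes values {D13, D38, D81} — violation — fails.
1 of the 4 dependencies holds.

1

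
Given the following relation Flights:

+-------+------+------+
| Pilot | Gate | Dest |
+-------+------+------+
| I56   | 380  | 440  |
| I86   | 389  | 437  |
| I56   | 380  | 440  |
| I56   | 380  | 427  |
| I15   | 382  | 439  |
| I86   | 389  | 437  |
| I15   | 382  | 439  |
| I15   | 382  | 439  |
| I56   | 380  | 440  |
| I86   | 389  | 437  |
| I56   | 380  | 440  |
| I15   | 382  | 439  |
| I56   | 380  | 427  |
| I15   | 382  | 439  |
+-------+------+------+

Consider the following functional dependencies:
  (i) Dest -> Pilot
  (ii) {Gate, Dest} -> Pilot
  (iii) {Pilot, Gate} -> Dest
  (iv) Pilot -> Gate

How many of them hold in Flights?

(i) Dest -> Pilot: every LHS value maps to a single RHS value — holds.
(ii) {Gate, Dest} -> Pilot: every LHS value maps to a single RHS value — holds.
(iii) {Pilot, Gate} -> Dest: (Pilot=I56, Gate=380): 6 rows → Dest takes values {440, 427} — violation — fails.
(iv) Pilot -> Gate: every LHS value maps to a single RHS value — holds.
3 of the 4 dependencies hold.

3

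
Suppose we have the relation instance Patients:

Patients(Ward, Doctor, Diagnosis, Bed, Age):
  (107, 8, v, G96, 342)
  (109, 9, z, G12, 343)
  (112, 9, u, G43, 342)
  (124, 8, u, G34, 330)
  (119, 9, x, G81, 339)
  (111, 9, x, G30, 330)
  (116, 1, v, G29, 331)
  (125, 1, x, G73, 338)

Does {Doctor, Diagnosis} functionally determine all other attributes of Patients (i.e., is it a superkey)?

No

Two distinct rows share (Doctor=9, Diagnosis=x), so {Doctor, Diagnosis} does not determine every attribute — not a superkey.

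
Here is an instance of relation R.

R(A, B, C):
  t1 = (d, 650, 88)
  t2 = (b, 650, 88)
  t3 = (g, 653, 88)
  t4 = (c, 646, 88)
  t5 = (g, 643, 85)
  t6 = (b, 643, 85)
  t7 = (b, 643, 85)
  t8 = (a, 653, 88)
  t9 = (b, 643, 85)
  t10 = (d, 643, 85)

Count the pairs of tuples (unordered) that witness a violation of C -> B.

C=88: violating pairs (1,3), (1,4), (1,8), (2,3), (2,4), (2,8), (3,4), (4,8) — 8 pairs.
C=85: all 5 rows agree on B — 0 pairs.

8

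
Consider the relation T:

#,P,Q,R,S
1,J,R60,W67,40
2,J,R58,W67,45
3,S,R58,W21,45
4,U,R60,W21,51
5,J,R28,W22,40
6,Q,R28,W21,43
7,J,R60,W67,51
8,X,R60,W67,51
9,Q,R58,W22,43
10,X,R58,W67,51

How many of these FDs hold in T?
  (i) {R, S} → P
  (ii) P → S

0

(i) {R, S} → P: (R=W67, S=51): rows 7, 8, 10 → P takes values {J, X} — violation — fails.
(ii) P → S: P=J: rows 1, 2, 5, 7 → S takes values {40, 45, 51} — violation — fails.
None of the 2 dependencies hold.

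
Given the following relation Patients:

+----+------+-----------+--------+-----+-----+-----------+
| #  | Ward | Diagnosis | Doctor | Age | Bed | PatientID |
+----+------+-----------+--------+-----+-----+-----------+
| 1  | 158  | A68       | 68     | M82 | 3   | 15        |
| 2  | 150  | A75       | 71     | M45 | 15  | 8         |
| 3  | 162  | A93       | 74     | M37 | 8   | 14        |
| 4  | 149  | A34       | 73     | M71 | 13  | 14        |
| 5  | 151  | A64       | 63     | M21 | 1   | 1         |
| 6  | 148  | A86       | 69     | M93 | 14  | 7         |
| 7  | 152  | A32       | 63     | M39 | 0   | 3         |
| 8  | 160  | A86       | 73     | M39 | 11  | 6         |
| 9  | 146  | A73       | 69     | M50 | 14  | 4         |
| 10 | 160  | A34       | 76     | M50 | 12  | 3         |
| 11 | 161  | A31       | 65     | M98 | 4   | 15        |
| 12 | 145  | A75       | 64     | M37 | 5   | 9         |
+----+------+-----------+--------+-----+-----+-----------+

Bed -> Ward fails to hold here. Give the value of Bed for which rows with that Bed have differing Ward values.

Bed=3: row 1 → Ward = 158 ✓
Bed=15: row 2 → Ward = 150 ✓
Bed=8: row 3 → Ward = 162 ✓
Bed=13: row 4 → Ward = 149 ✓
Bed=1: row 5 → Ward = 151 ✓
Bed=14: rows 6, 9 → Ward takes values {148, 146} — violation
Bed=0: row 7 → Ward = 152 ✓
Bed=11: row 8 → Ward = 160 ✓
Bed=12: row 10 → Ward = 160 ✓
Bed=4: row 11 → Ward = 161 ✓
Bed=5: row 12 → Ward = 145 ✓
The only Bed value with inconsistent Ward is Bed=14.

14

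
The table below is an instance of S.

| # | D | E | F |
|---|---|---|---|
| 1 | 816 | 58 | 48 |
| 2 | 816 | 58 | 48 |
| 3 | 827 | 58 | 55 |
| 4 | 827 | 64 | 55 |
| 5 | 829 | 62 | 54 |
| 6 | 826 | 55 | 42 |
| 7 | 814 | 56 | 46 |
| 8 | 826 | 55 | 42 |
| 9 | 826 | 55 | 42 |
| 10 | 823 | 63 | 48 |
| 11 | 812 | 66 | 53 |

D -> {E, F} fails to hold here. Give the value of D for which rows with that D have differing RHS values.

827

D=816: rows 1, 2 → {E,F} = (58, 48), (58, 48) ✓
D=827: rows 3, 4 → {E,F} takes values {(58, 55), (64, 55)} — violation
D=829: row 5 → {E,F} = (62, 54) ✓
D=826: rows 6, 8, 9 → {E,F} = (55, 42), (55, 42), (55, 42) ✓
D=814: row 7 → {E,F} = (56, 46) ✓
D=823: row 10 → {E,F} = (63, 48) ✓
D=812: row 11 → {E,F} = (66, 53) ✓
The only D value with inconsistent RHS is D=827.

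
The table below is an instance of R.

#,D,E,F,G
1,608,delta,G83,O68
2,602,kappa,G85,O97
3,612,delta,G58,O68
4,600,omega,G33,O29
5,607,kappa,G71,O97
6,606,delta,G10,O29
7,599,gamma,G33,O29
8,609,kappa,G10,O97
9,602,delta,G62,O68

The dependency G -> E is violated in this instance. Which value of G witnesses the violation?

O29

G=O68: rows 1, 3, 9 → E = delta, delta, delta ✓
G=O97: rows 2, 5, 8 → E = kappa, kappa, kappa ✓
G=O29: rows 4, 6, 7 → E takes values {omega, delta, gamma} — violation
The only G value with inconsistent E is G=O29.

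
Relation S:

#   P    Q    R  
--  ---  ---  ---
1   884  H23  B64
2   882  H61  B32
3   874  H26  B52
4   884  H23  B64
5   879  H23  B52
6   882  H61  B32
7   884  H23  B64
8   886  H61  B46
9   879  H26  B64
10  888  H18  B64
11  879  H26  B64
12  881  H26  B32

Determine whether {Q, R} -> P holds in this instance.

(Q=H23, R=B64): rows 1, 4, 7 → P = 884, 884, 884 ✓
(Q=H61, R=B32): rows 2, 6 → P = 882, 882 ✓
(Q=H26, R=B52): row 3 → P = 874 ✓
(Q=H23, R=B52): row 5 → P = 879 ✓
(Q=H61, R=B46): row 8 → P = 886 ✓
(Q=H26, R=B64): rows 9, 11 → P = 879, 879 ✓
(Q=H18, R=B64): row 10 → P = 888 ✓
(Q=H26, R=B32): row 12 → P = 881 ✓
Every {Q, R} value is associated with a single P value, so {Q, R} -> P holds.

Yes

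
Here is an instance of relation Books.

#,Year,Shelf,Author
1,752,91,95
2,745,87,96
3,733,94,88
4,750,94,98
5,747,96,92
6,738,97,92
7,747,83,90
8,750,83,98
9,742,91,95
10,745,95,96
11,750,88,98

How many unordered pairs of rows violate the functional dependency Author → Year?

2

Author=95: violating pairs (1,9) — 1 pair.
Author=96: all 2 rows agree on Year — 0 pairs.
Author=98: all 3 rows agree on Year — 0 pairs.
Author=92: violating pairs (5,6) — 1 pair.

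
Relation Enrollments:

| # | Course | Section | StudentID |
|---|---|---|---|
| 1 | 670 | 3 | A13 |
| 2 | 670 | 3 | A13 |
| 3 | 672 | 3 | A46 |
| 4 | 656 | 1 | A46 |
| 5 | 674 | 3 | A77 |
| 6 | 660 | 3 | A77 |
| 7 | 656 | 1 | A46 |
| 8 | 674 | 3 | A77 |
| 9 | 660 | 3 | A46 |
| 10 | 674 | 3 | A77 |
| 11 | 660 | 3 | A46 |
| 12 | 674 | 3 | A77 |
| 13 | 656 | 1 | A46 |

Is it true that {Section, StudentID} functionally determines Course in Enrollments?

(Section=3, StudentID=A13): rows 1, 2 → Course = 670, 670 ✓
(Section=3, StudentID=A46): rows 3, 9, 11 → Course takes values {672, 660} — violation
(Section=1, StudentID=A46): rows 4, 7, 13 → Course = 656, 656, 656 ✓
(Section=3, StudentID=A77): rows 5, 6, 8, 10, 12 → Course takes values {674, 660} — violation
Two rows agree on {Section, StudentID} but differ on Course, so {Section, StudentID} -> Course does not hold.

No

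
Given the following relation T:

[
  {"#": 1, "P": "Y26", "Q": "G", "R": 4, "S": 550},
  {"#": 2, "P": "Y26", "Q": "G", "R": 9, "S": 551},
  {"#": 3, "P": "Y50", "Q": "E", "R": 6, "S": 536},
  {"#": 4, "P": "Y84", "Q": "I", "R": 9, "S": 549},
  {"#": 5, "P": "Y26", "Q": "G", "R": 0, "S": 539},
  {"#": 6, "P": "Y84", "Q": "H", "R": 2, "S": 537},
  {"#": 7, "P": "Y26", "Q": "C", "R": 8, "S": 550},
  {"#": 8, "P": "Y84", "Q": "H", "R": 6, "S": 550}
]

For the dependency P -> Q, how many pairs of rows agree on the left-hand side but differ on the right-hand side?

P=Y26: violating pairs (1,7), (2,7), (5,7) — 3 pairs.
P=Y84: violating pairs (4,6), (4,8) — 2 pairs.

5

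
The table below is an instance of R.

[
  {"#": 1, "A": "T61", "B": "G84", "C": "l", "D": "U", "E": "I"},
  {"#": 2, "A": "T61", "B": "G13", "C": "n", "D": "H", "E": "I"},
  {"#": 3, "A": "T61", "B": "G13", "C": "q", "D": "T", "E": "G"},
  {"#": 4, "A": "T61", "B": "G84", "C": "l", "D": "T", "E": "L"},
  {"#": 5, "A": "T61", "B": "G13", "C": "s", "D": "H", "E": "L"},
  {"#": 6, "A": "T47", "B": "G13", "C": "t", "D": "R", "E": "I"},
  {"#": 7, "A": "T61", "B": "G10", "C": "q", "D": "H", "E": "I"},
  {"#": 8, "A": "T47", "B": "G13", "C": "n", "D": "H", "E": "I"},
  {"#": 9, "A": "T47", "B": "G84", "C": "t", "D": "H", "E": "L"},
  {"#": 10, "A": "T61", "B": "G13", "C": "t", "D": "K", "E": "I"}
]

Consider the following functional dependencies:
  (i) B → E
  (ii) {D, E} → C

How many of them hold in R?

(i) B → E: B=G84: rows 1, 4, 9 → E takes values {I, L} — violation; B=G13: rows 2, 3, 5, 6, 8, 10 → E takes values {I, G, L} — violation — fails.
(ii) {D, E} → C: (D=H, E=I): rows 2, 7, 8 → C takes values {n, q} — violation; (D=H, E=L): rows 5, 9 → C takes values {s, t} — violation — fails.
None of the 2 dependencies hold.

0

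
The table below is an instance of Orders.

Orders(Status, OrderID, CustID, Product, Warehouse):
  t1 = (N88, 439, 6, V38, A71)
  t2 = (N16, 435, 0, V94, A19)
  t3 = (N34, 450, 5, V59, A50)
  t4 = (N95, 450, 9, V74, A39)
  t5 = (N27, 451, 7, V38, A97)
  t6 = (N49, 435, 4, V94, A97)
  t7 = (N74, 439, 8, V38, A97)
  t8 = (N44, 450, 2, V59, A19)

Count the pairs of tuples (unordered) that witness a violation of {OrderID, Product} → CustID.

3

(OrderID=439, Product=V38): violating pairs (1,7) — 1 pair.
(OrderID=435, Product=V94): violating pairs (2,6) — 1 pair.
(OrderID=450, Product=V59): violating pairs (3,8) — 1 pair.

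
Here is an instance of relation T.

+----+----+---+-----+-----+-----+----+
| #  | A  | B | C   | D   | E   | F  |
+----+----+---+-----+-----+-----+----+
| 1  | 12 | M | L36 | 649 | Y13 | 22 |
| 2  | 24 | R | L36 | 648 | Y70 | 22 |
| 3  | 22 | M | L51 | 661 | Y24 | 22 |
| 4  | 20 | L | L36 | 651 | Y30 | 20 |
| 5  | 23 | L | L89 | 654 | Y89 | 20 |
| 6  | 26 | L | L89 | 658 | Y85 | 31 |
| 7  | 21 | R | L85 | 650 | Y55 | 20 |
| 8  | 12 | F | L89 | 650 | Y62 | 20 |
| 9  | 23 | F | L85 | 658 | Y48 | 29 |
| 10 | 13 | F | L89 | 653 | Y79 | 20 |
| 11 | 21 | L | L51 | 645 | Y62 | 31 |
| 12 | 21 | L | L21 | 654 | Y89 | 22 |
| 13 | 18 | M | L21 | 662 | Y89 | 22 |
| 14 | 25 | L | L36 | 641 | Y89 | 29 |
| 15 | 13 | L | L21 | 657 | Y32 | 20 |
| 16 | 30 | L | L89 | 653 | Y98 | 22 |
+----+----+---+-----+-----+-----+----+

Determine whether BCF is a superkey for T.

No

Rows 8 and 10 have the same BCF value (B=F, C=L89, F=20) but are distinct tuples, so BCF does not determine every attribute — not a superkey.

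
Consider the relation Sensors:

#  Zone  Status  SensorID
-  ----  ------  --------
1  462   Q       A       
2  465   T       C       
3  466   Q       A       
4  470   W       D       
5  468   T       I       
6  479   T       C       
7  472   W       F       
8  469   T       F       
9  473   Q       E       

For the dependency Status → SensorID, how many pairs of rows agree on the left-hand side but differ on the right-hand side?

Status=Q: violating pairs (1,9), (3,9) — 2 pairs.
Status=T: violating pairs (2,5), (2,8), (5,6), (5,8), (6,8) — 5 pairs.
Status=W: violating pairs (4,7) — 1 pair.

8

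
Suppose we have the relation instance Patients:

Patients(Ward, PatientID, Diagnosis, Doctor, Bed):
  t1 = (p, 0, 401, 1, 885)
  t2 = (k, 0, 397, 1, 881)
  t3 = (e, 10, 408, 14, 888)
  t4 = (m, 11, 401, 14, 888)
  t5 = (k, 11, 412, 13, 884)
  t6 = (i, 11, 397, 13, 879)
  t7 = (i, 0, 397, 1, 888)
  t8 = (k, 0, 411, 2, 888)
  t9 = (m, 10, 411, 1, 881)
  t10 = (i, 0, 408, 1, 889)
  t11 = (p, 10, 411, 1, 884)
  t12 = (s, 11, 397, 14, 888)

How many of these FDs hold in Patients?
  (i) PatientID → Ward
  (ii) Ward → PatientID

(i) PatientID → Ward: PatientID=0: rows 1, 2, 7, 8, 10 → Ward takes values {p, k, i} — violation; PatientID=10: rows 3, 9, 11 → Ward takes values {e, m, p} — violation; PatientID=11: rows 4, 5, 6, 12 → Ward takes values {m, k, i, s} — violation — fails.
(ii) Ward → PatientID: Ward=p: rows 1, 11 → PatientID takes values {0, 10} — violation; Ward=k: rows 2, 5, 8 → PatientID takes values {0, 11} — violation; Ward=m: rows 4, 9 → PatientID takes values {11, 10} — violation; Ward=i: rows 6, 7, 10 → PatientID takes values {11, 0} — violation — fails.
None of the 2 dependencies hold.

0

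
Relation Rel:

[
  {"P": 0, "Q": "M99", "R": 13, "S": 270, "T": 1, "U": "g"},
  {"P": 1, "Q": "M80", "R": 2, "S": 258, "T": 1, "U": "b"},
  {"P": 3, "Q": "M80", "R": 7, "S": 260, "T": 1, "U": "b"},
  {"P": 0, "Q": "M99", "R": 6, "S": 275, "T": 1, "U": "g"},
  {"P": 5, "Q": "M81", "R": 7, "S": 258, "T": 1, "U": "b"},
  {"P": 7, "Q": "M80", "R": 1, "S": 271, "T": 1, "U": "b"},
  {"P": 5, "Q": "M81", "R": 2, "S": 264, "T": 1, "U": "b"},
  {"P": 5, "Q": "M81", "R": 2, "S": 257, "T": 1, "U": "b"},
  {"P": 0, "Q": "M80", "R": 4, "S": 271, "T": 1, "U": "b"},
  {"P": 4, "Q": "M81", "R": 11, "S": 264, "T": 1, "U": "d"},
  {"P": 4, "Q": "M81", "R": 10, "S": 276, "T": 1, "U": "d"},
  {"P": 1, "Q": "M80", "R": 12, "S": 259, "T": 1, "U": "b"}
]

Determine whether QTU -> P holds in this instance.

No

(Q=M99, T=1, U=g): 2 rows → P = 0, 0 ✓
(Q=M80, T=1, U=b): 5 rows → P takes values {1, 3, 7, 0} — violation
(Q=M81, T=1, U=b): 3 rows → P = 5, 5, 5 ✓
(Q=M81, T=1, U=d): 2 rows → P = 4, 4 ✓
Two rows agree on QTU but differ on P, so QTU -> P does not hold.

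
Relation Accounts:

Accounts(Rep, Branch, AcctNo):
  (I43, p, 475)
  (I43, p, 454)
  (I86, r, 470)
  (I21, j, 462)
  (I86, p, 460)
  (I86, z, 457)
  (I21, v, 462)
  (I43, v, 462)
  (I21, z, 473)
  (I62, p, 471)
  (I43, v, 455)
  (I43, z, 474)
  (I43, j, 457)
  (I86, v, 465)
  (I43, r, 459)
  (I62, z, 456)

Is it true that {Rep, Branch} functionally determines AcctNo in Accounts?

(Rep=I43, Branch=p): 2 rows → AcctNo takes values {475, 454} — violation
(Rep=I86, Branch=r): 1 row → AcctNo = 470 ✓
(Rep=I21, Branch=j): 1 row → AcctNo = 462 ✓
(Rep=I86, Branch=p): 1 row → AcctNo = 460 ✓
(Rep=I86, Branch=z): 1 row → AcctNo = 457 ✓
(Rep=I21, Branch=v): 1 row → AcctNo = 462 ✓
(Rep=I43, Branch=v): 2 rows → AcctNo takes values {462, 455} — violation
(Rep=I21, Branch=z): 1 row → AcctNo = 473 ✓
(Rep=I62, Branch=p): 1 row → AcctNo = 471 ✓
(Rep=I43, Branch=z): 1 row → AcctNo = 474 ✓
(Rep=I43, Branch=j): 1 row → AcctNo = 457 ✓
(Rep=I86, Branch=v): 1 row → AcctNo = 465 ✓
(Rep=I43, Branch=r): 1 row → AcctNo = 459 ✓
(Rep=I62, Branch=z): 1 row → AcctNo = 456 ✓
Two rows agree on {Rep, Branch} but differ on AcctNo, so {Rep, Branch} -> AcctNo does not hold.

No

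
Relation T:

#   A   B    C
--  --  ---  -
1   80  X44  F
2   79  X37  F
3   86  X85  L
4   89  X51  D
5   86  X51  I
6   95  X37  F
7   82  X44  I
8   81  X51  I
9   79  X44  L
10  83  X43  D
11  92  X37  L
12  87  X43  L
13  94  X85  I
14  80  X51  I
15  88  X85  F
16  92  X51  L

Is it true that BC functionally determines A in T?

(B=X44, C=F): row 1 → A = 80 ✓
(B=X37, C=F): rows 2, 6 → A takes values {79, 95} — violation
(B=X85, C=L): row 3 → A = 86 ✓
(B=X51, C=D): row 4 → A = 89 ✓
(B=X51, C=I): rows 5, 8, 14 → A takes values {86, 81, 80} — violation
(B=X44, C=I): row 7 → A = 82 ✓
(B=X44, C=L): row 9 → A = 79 ✓
(B=X43, C=D): row 10 → A = 83 ✓
(B=X37, C=L): row 11 → A = 92 ✓
(B=X43, C=L): row 12 → A = 87 ✓
(B=X85, C=I): row 13 → A = 94 ✓
(B=X85, C=F): row 15 → A = 88 ✓
(B=X51, C=L): row 16 → A = 92 ✓
Two rows agree on BC but differ on A, so BC -> A does not hold.

No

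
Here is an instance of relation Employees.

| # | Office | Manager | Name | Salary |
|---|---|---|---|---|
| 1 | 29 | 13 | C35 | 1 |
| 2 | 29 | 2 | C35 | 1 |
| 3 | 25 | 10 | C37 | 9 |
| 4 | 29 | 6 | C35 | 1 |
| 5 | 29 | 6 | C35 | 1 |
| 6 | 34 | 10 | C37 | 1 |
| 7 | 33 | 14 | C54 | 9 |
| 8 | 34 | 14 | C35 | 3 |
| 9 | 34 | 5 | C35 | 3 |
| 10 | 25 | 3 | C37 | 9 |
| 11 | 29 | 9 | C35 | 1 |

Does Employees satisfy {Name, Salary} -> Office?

(Name=C35, Salary=1): rows 1, 2, 4, 5, 11 → Office = 29, 29, 29, 29, 29 ✓
(Name=C37, Salary=9): rows 3, 10 → Office = 25, 25 ✓
(Name=C37, Salary=1): row 6 → Office = 34 ✓
(Name=C54, Salary=9): row 7 → Office = 33 ✓
(Name=C35, Salary=3): rows 8, 9 → Office = 34, 34 ✓
Every {Name, Salary} value is associated with a single Office value, so {Name, Salary} -> Office holds.

Yes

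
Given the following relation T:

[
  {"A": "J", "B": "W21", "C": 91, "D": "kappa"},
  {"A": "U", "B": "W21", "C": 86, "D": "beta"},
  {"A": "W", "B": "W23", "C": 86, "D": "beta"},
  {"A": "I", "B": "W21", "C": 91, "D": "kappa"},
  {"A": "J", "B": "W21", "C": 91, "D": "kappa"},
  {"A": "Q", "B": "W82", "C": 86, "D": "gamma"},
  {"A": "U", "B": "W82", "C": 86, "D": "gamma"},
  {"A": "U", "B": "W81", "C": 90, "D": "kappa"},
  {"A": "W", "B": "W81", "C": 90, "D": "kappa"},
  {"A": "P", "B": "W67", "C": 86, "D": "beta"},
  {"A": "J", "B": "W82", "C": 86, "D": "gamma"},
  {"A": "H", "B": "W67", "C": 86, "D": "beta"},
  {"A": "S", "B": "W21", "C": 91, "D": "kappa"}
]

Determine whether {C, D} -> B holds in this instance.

(C=91, D=kappa): 4 rows → B = W21, W21, W21, W21 ✓
(C=86, D=beta): 4 rows → B takes values {W21, W23, W67} — violation
(C=86, D=gamma): 3 rows → B = W82, W82, W82 ✓
(C=90, D=kappa): 2 rows → B = W81, W81 ✓
Two rows agree on {C, D} but differ on B, so {C, D} -> B does not hold.

No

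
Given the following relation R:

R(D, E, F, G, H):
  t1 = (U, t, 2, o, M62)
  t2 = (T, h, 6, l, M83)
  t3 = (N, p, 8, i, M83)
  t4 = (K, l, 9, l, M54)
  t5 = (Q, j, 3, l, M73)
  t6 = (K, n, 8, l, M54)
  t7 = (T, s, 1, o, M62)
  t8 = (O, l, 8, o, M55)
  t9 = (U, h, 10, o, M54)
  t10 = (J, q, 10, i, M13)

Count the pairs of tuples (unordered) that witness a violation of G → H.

11

G=o: violating pairs (1,8), (1,9), (7,8), (7,9), (8,9) — 5 pairs.
G=l: violating pairs (2,4), (2,5), (2,6), (4,5), (5,6) — 5 pairs.
G=i: violating pairs (3,10) — 1 pair.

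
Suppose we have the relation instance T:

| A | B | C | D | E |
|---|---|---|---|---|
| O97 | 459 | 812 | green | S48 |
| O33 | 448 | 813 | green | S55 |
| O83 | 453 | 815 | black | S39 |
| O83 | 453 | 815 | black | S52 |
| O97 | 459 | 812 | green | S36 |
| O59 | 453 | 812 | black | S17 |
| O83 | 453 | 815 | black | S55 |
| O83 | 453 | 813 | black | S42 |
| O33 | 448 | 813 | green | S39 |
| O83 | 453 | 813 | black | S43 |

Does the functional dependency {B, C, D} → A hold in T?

Yes

(B=459, C=812, D=green): 2 rows → A = O97, O97 ✓
(B=448, C=813, D=green): 2 rows → A = O33, O33 ✓
(B=453, C=815, D=black): 3 rows → A = O83, O83, O83 ✓
(B=453, C=812, D=black): 1 row → A = O59 ✓
(B=453, C=813, D=black): 2 rows → A = O83, O83 ✓
Every {B, C, D} value is associated with a single A value, so {B, C, D} → A holds.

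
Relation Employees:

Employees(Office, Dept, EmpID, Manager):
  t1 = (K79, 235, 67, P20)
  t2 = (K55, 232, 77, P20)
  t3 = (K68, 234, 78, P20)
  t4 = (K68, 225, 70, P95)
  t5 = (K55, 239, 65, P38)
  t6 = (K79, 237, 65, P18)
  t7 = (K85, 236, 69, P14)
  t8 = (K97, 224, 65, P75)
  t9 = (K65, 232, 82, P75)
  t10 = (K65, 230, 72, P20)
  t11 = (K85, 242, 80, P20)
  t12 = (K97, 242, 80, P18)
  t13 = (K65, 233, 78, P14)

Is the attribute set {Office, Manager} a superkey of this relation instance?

All 13 rows have distinct {Office, Manager} values, so {Office, Manager} → (all attributes) holds and {Office, Manager} is a superkey.

Yes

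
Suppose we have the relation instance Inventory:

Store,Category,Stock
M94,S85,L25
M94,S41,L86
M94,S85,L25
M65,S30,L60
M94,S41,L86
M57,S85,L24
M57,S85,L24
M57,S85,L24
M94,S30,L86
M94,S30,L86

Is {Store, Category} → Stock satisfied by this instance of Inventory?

(Store=M94, Category=S85): 2 rows → Stock = L25, L25 ✓
(Store=M94, Category=S41): 2 rows → Stock = L86, L86 ✓
(Store=M65, Category=S30): 1 row → Stock = L60 ✓
(Store=M57, Category=S85): 3 rows → Stock = L24, L24, L24 ✓
(Store=M94, Category=S30): 2 rows → Stock = L86, L86 ✓
Every {Store, Category} value is associated with a single Stock value, so {Store, Category} → Stock holds.

Yes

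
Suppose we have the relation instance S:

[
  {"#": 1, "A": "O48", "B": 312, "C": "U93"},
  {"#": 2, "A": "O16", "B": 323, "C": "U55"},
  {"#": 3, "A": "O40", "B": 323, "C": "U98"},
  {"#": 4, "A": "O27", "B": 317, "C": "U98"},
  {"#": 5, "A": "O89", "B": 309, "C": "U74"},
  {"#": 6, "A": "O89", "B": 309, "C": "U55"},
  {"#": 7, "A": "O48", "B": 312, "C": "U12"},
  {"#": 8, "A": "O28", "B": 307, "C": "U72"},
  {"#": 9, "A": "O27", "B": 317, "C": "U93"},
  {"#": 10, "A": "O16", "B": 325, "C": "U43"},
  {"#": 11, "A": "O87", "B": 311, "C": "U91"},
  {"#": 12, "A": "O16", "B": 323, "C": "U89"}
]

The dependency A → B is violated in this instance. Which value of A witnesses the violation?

A=O48: rows 1, 7 → B = 312, 312 ✓
A=O16: rows 2, 10, 12 → B takes values {323, 325} — violation
A=O40: row 3 → B = 323 ✓
A=O27: rows 4, 9 → B = 317, 317 ✓
A=O89: rows 5, 6 → B = 309, 309 ✓
A=O28: row 8 → B = 307 ✓
A=O87: row 11 → B = 311 ✓
The only A value with inconsistent B is A=O16.

O16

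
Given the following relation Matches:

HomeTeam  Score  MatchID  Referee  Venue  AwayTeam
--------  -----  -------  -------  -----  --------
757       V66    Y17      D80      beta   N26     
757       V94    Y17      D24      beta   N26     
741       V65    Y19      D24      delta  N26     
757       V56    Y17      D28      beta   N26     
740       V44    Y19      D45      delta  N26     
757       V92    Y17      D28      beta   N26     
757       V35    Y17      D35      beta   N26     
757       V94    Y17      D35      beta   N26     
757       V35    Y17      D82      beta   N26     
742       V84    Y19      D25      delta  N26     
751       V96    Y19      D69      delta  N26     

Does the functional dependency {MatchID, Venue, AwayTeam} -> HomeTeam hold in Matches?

No

(MatchID=Y17, Venue=beta, AwayTeam=N26): 7 rows → HomeTeam = 757, 757, 757, 757, 757, 757, 757 ✓
(MatchID=Y19, Venue=delta, AwayTeam=N26): 4 rows → HomeTeam takes values {741, 740, 742, 751} — violation
Two rows agree on {MatchID, Venue, AwayTeam} but differ on HomeTeam, so {MatchID, Venue, AwayTeam} -> HomeTeam does not hold.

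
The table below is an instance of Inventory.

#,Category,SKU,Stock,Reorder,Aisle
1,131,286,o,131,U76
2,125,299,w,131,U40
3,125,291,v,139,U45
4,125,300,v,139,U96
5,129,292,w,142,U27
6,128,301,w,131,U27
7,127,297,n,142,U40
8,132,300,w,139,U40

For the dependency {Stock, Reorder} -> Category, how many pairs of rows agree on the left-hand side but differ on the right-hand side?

(Stock=w, Reorder=131): violating pairs (2,6) — 1 pair.
(Stock=v, Reorder=139): all 2 rows agree on Category — 0 pairs.

1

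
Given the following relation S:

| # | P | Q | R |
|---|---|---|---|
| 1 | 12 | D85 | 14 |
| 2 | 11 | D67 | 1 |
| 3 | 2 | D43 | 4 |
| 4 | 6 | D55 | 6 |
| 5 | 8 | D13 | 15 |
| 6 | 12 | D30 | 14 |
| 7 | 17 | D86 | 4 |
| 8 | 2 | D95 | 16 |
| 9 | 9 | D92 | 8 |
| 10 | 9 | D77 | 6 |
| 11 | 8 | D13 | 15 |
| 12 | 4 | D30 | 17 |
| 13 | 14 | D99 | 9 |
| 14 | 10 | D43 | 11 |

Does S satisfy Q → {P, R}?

Q=D85: row 1 → {P,R} = (12, 14) ✓
Q=D67: row 2 → {P,R} = (11, 1) ✓
Q=D43: rows 3, 14 → {P,R} takes values {(2, 4), (10, 11)} — violation
Q=D55: row 4 → {P,R} = (6, 6) ✓
Q=D13: rows 5, 11 → {P,R} = (8, 15), (8, 15) ✓
Q=D30: rows 6, 12 → {P,R} takes values {(12, 14), (4, 17)} — violation
Q=D86: row 7 → {P,R} = (17, 4) ✓
Q=D95: row 8 → {P,R} = (2, 16) ✓
Q=D92: row 9 → {P,R} = (9, 8) ✓
Q=D77: row 10 → {P,R} = (9, 6) ✓
Q=D99: row 13 → {P,R} = (14, 9) ✓
Two rows agree on Q but differ on {P, R}, so Q → {P, R} does not hold.

No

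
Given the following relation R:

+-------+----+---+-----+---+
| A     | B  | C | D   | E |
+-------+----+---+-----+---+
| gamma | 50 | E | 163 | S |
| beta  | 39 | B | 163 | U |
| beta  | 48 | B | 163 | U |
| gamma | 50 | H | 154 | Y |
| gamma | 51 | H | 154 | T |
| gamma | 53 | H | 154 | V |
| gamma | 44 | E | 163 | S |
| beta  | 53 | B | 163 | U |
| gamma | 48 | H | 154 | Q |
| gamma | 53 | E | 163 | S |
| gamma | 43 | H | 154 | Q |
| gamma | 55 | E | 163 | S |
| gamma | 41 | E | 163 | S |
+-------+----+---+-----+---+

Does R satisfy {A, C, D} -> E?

(A=gamma, C=E, D=163): 5 rows → E = S, S, S, S, S ✓
(A=beta, C=B, D=163): 3 rows → E = U, U, U ✓
(A=gamma, C=H, D=154): 5 rows → E takes values {Y, T, V, Q} — violation
Two rows agree on {A, C, D} but differ on E, so {A, C, D} -> E does not hold.

No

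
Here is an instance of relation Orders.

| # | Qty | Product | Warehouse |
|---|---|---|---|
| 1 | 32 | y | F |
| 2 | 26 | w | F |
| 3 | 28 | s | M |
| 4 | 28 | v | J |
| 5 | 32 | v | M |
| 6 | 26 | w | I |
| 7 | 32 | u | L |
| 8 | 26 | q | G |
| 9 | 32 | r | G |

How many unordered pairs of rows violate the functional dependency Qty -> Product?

9

Qty=32: violating pairs (1,5), (1,7), (1,9), (5,7), (5,9), (7,9) — 6 pairs.
Qty=26: violating pairs (2,8), (6,8) — 2 pairs.
Qty=28: violating pairs (3,4) — 1 pair.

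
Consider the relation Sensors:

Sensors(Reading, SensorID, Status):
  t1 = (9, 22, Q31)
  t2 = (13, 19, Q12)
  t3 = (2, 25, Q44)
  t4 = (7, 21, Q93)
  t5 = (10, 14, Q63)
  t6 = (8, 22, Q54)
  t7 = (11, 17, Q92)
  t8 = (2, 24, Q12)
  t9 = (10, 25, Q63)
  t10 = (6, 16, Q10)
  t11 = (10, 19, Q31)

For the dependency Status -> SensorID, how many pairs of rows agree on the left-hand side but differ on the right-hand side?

Status=Q31: violating pairs (1,11) — 1 pair.
Status=Q12: violating pairs (2,8) — 1 pair.
Status=Q63: violating pairs (5,9) — 1 pair.

3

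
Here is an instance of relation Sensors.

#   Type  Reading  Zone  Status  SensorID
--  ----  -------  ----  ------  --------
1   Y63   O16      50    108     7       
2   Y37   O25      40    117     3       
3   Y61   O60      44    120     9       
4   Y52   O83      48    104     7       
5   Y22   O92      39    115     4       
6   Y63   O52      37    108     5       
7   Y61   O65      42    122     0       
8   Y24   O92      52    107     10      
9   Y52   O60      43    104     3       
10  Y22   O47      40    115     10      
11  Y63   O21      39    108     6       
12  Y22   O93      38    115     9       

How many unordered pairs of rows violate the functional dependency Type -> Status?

1

Type=Y63: all 3 rows agree on Status — 0 pairs.
Type=Y61: violating pairs (3,7) — 1 pair.
Type=Y52: all 2 rows agree on Status — 0 pairs.
Type=Y22: all 3 rows agree on Status — 0 pairs.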